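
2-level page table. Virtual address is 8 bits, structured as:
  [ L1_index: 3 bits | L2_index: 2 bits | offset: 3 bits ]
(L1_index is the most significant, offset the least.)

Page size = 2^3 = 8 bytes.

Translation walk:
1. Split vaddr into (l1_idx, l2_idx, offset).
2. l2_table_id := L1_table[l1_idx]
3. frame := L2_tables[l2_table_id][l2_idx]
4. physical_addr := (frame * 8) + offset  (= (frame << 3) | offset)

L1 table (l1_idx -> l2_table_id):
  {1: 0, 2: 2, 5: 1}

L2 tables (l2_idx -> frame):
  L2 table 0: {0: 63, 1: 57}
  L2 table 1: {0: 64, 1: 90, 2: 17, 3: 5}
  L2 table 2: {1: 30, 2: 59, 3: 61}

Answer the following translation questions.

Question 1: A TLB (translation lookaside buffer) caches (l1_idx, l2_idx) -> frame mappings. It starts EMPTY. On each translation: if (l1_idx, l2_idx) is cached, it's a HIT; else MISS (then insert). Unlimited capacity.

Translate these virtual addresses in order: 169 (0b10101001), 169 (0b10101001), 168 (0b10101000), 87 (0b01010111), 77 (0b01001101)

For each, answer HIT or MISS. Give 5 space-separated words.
vaddr=169: (5,1) not in TLB -> MISS, insert
vaddr=169: (5,1) in TLB -> HIT
vaddr=168: (5,1) in TLB -> HIT
vaddr=87: (2,2) not in TLB -> MISS, insert
vaddr=77: (2,1) not in TLB -> MISS, insert

Answer: MISS HIT HIT MISS MISS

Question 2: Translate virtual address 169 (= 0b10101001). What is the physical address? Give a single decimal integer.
Answer: 721

Derivation:
vaddr = 169 = 0b10101001
Split: l1_idx=5, l2_idx=1, offset=1
L1[5] = 1
L2[1][1] = 90
paddr = 90 * 8 + 1 = 721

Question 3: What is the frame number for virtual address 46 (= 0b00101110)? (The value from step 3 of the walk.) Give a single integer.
Answer: 57

Derivation:
vaddr = 46: l1_idx=1, l2_idx=1
L1[1] = 0; L2[0][1] = 57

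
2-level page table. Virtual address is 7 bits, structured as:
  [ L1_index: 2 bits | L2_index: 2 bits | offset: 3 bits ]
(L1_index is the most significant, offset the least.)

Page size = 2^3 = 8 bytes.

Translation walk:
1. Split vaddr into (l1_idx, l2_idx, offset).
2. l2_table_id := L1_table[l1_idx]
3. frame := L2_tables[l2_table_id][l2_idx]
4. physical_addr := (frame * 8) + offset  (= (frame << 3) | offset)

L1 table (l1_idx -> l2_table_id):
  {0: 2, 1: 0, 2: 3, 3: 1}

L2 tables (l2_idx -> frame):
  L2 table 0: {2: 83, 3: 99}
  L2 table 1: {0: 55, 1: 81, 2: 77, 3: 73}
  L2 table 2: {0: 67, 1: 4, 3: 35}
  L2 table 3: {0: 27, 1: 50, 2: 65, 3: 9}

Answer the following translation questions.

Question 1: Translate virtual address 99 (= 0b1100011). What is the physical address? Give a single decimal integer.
vaddr = 99 = 0b1100011
Split: l1_idx=3, l2_idx=0, offset=3
L1[3] = 1
L2[1][0] = 55
paddr = 55 * 8 + 3 = 443

Answer: 443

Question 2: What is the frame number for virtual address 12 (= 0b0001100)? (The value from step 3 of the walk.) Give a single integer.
vaddr = 12: l1_idx=0, l2_idx=1
L1[0] = 2; L2[2][1] = 4

Answer: 4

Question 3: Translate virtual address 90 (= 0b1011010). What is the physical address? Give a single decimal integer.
Answer: 74

Derivation:
vaddr = 90 = 0b1011010
Split: l1_idx=2, l2_idx=3, offset=2
L1[2] = 3
L2[3][3] = 9
paddr = 9 * 8 + 2 = 74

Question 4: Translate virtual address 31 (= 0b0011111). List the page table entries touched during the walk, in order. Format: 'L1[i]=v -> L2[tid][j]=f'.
vaddr = 31 = 0b0011111
Split: l1_idx=0, l2_idx=3, offset=7

Answer: L1[0]=2 -> L2[2][3]=35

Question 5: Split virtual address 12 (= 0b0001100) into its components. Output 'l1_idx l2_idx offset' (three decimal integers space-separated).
Answer: 0 1 4

Derivation:
vaddr = 12 = 0b0001100
  top 2 bits -> l1_idx = 0
  next 2 bits -> l2_idx = 1
  bottom 3 bits -> offset = 4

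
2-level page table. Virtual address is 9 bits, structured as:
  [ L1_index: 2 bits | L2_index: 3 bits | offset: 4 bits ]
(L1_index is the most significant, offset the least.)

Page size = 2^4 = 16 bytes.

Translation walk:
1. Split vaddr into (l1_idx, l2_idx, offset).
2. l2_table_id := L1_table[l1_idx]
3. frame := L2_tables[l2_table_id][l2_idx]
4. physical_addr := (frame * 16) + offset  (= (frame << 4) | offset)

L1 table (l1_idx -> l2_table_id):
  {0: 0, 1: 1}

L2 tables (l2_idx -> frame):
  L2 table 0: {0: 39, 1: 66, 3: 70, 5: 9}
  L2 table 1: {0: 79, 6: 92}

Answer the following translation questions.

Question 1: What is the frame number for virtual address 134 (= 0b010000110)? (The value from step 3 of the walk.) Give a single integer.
vaddr = 134: l1_idx=1, l2_idx=0
L1[1] = 1; L2[1][0] = 79

Answer: 79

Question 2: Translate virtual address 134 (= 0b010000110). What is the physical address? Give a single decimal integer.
Answer: 1270

Derivation:
vaddr = 134 = 0b010000110
Split: l1_idx=1, l2_idx=0, offset=6
L1[1] = 1
L2[1][0] = 79
paddr = 79 * 16 + 6 = 1270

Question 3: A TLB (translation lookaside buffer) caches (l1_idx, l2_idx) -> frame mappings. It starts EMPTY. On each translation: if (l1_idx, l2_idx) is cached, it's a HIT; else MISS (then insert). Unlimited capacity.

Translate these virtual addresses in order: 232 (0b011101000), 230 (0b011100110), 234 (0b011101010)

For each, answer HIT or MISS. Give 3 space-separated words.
vaddr=232: (1,6) not in TLB -> MISS, insert
vaddr=230: (1,6) in TLB -> HIT
vaddr=234: (1,6) in TLB -> HIT

Answer: MISS HIT HIT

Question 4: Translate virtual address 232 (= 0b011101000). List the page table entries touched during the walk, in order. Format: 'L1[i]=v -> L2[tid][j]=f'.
Answer: L1[1]=1 -> L2[1][6]=92

Derivation:
vaddr = 232 = 0b011101000
Split: l1_idx=1, l2_idx=6, offset=8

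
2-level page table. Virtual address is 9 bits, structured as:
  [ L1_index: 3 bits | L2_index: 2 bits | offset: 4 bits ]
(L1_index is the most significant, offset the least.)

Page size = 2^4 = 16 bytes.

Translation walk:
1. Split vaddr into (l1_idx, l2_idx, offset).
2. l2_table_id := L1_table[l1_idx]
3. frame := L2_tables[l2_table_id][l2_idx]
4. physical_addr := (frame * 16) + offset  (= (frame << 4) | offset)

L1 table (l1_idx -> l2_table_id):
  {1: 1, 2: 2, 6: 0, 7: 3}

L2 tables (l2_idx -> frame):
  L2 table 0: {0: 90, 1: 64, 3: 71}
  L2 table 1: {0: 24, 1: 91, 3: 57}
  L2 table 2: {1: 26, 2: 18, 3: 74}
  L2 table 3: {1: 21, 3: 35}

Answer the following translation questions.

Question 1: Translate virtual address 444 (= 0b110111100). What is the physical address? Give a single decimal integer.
Answer: 1148

Derivation:
vaddr = 444 = 0b110111100
Split: l1_idx=6, l2_idx=3, offset=12
L1[6] = 0
L2[0][3] = 71
paddr = 71 * 16 + 12 = 1148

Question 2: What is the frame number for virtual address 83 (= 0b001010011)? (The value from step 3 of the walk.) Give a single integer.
vaddr = 83: l1_idx=1, l2_idx=1
L1[1] = 1; L2[1][1] = 91

Answer: 91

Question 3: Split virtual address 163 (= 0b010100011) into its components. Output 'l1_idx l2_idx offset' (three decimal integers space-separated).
Answer: 2 2 3

Derivation:
vaddr = 163 = 0b010100011
  top 3 bits -> l1_idx = 2
  next 2 bits -> l2_idx = 2
  bottom 4 bits -> offset = 3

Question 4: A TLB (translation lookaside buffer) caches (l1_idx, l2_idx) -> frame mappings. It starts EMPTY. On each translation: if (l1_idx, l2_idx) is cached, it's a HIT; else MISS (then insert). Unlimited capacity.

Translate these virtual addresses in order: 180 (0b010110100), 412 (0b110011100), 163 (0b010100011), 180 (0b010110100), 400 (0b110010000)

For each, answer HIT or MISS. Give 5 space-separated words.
Answer: MISS MISS MISS HIT HIT

Derivation:
vaddr=180: (2,3) not in TLB -> MISS, insert
vaddr=412: (6,1) not in TLB -> MISS, insert
vaddr=163: (2,2) not in TLB -> MISS, insert
vaddr=180: (2,3) in TLB -> HIT
vaddr=400: (6,1) in TLB -> HIT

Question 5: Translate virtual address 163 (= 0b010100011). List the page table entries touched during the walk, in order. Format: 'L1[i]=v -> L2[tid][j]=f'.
Answer: L1[2]=2 -> L2[2][2]=18

Derivation:
vaddr = 163 = 0b010100011
Split: l1_idx=2, l2_idx=2, offset=3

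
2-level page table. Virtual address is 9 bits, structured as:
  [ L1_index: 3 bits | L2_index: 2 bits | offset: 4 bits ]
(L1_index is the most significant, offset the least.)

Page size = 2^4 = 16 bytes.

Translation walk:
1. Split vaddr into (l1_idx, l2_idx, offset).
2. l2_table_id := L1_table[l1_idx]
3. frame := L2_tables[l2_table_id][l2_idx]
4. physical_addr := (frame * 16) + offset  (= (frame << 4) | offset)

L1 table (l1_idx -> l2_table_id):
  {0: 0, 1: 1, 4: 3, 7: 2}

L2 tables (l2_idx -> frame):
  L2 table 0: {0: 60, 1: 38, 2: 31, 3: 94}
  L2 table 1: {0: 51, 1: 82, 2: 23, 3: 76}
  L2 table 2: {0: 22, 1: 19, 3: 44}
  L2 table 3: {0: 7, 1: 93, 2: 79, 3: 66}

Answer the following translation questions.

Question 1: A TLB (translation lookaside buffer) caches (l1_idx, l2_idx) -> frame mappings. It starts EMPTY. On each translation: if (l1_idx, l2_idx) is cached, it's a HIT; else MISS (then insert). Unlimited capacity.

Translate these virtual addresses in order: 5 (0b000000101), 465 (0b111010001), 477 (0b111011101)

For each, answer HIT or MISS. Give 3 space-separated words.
Answer: MISS MISS HIT

Derivation:
vaddr=5: (0,0) not in TLB -> MISS, insert
vaddr=465: (7,1) not in TLB -> MISS, insert
vaddr=477: (7,1) in TLB -> HIT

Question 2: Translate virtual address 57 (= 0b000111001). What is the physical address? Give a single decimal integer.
Answer: 1513

Derivation:
vaddr = 57 = 0b000111001
Split: l1_idx=0, l2_idx=3, offset=9
L1[0] = 0
L2[0][3] = 94
paddr = 94 * 16 + 9 = 1513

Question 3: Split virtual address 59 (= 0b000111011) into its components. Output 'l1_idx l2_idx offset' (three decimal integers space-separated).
Answer: 0 3 11

Derivation:
vaddr = 59 = 0b000111011
  top 3 bits -> l1_idx = 0
  next 2 bits -> l2_idx = 3
  bottom 4 bits -> offset = 11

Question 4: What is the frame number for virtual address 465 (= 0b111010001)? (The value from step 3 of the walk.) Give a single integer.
Answer: 19

Derivation:
vaddr = 465: l1_idx=7, l2_idx=1
L1[7] = 2; L2[2][1] = 19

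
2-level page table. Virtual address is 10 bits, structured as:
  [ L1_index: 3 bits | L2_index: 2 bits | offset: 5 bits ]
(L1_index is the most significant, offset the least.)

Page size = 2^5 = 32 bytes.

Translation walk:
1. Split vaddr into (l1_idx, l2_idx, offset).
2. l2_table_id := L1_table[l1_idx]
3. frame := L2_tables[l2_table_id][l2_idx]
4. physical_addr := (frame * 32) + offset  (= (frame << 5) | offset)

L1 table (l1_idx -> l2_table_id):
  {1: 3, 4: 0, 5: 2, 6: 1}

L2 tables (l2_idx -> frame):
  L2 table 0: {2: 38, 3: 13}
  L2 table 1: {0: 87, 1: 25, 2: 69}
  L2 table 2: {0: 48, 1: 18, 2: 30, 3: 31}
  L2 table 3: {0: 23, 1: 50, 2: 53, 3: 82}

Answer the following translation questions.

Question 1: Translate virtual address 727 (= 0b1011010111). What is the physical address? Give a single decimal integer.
vaddr = 727 = 0b1011010111
Split: l1_idx=5, l2_idx=2, offset=23
L1[5] = 2
L2[2][2] = 30
paddr = 30 * 32 + 23 = 983

Answer: 983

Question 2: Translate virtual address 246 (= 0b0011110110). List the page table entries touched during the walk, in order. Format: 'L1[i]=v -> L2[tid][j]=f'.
Answer: L1[1]=3 -> L2[3][3]=82

Derivation:
vaddr = 246 = 0b0011110110
Split: l1_idx=1, l2_idx=3, offset=22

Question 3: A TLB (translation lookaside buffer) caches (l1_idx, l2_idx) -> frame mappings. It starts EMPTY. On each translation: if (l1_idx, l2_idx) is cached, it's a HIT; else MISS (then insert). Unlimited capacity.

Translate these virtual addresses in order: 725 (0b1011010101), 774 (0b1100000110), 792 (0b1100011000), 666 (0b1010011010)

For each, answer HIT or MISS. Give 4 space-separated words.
Answer: MISS MISS HIT MISS

Derivation:
vaddr=725: (5,2) not in TLB -> MISS, insert
vaddr=774: (6,0) not in TLB -> MISS, insert
vaddr=792: (6,0) in TLB -> HIT
vaddr=666: (5,0) not in TLB -> MISS, insert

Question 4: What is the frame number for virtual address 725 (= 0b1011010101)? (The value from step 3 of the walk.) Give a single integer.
vaddr = 725: l1_idx=5, l2_idx=2
L1[5] = 2; L2[2][2] = 30

Answer: 30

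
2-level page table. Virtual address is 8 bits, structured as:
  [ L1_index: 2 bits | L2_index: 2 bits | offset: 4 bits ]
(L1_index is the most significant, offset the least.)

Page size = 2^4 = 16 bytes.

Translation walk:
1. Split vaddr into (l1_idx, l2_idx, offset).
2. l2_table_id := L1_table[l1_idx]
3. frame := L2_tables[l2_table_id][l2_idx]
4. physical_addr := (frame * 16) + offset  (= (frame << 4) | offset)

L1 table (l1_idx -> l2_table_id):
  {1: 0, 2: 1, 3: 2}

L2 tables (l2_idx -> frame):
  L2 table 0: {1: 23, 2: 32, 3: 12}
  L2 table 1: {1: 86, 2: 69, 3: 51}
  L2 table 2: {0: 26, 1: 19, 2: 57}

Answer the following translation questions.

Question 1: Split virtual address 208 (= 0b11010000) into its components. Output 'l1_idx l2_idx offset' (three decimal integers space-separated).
Answer: 3 1 0

Derivation:
vaddr = 208 = 0b11010000
  top 2 bits -> l1_idx = 3
  next 2 bits -> l2_idx = 1
  bottom 4 bits -> offset = 0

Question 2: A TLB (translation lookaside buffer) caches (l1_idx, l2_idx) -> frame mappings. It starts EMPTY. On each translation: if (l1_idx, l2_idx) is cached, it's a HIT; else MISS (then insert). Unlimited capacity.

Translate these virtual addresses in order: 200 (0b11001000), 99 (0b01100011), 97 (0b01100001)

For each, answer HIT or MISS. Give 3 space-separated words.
Answer: MISS MISS HIT

Derivation:
vaddr=200: (3,0) not in TLB -> MISS, insert
vaddr=99: (1,2) not in TLB -> MISS, insert
vaddr=97: (1,2) in TLB -> HIT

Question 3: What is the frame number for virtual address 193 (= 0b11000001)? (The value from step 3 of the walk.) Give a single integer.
Answer: 26

Derivation:
vaddr = 193: l1_idx=3, l2_idx=0
L1[3] = 2; L2[2][0] = 26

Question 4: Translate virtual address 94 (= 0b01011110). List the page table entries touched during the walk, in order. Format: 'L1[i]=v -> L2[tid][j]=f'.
vaddr = 94 = 0b01011110
Split: l1_idx=1, l2_idx=1, offset=14

Answer: L1[1]=0 -> L2[0][1]=23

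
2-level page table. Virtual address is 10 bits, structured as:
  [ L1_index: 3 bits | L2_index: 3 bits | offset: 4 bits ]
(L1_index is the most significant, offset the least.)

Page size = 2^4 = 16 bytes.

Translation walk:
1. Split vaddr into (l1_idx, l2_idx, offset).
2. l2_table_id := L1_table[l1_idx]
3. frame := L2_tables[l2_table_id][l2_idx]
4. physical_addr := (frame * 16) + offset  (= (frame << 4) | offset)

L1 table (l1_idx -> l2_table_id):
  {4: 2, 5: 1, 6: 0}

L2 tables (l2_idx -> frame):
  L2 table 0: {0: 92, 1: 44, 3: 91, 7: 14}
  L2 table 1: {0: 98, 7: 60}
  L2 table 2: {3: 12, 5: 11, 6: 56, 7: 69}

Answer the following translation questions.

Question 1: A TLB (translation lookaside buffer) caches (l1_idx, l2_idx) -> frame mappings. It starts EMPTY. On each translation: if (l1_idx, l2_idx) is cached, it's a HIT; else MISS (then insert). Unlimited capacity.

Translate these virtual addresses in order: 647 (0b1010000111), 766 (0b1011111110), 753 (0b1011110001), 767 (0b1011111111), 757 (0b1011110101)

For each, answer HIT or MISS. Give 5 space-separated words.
Answer: MISS MISS HIT HIT HIT

Derivation:
vaddr=647: (5,0) not in TLB -> MISS, insert
vaddr=766: (5,7) not in TLB -> MISS, insert
vaddr=753: (5,7) in TLB -> HIT
vaddr=767: (5,7) in TLB -> HIT
vaddr=757: (5,7) in TLB -> HIT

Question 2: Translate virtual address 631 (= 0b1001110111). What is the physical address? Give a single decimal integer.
Answer: 1111

Derivation:
vaddr = 631 = 0b1001110111
Split: l1_idx=4, l2_idx=7, offset=7
L1[4] = 2
L2[2][7] = 69
paddr = 69 * 16 + 7 = 1111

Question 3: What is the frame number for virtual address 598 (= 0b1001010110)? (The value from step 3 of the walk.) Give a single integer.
Answer: 11

Derivation:
vaddr = 598: l1_idx=4, l2_idx=5
L1[4] = 2; L2[2][5] = 11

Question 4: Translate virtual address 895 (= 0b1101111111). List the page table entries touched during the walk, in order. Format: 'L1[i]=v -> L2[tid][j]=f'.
Answer: L1[6]=0 -> L2[0][7]=14

Derivation:
vaddr = 895 = 0b1101111111
Split: l1_idx=6, l2_idx=7, offset=15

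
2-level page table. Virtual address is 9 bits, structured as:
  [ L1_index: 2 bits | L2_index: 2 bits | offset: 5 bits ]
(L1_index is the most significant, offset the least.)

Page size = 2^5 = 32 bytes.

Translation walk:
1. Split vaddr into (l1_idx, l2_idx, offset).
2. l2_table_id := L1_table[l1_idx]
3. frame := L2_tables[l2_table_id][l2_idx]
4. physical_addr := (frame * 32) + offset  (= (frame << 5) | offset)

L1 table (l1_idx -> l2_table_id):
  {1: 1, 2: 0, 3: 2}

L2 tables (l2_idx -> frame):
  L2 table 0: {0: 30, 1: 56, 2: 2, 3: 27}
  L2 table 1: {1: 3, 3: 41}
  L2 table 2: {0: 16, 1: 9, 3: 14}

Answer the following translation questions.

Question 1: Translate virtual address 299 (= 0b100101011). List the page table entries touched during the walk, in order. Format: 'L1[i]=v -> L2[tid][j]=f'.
vaddr = 299 = 0b100101011
Split: l1_idx=2, l2_idx=1, offset=11

Answer: L1[2]=0 -> L2[0][1]=56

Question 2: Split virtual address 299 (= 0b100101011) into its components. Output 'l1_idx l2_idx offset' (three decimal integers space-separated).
vaddr = 299 = 0b100101011
  top 2 bits -> l1_idx = 2
  next 2 bits -> l2_idx = 1
  bottom 5 bits -> offset = 11

Answer: 2 1 11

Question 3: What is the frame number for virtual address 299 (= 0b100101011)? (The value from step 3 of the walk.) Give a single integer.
Answer: 56

Derivation:
vaddr = 299: l1_idx=2, l2_idx=1
L1[2] = 0; L2[0][1] = 56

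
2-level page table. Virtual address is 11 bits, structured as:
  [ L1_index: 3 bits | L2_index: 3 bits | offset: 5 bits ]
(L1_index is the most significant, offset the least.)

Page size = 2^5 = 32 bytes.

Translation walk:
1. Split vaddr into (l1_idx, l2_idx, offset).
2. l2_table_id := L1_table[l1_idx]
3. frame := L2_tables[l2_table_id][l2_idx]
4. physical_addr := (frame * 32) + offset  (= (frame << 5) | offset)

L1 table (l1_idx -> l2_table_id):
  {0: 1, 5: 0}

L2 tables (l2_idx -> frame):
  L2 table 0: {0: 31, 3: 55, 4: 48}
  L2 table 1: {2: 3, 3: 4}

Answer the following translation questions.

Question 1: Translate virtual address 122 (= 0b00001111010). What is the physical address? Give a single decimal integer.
vaddr = 122 = 0b00001111010
Split: l1_idx=0, l2_idx=3, offset=26
L1[0] = 1
L2[1][3] = 4
paddr = 4 * 32 + 26 = 154

Answer: 154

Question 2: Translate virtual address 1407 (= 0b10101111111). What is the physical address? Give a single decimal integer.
Answer: 1791

Derivation:
vaddr = 1407 = 0b10101111111
Split: l1_idx=5, l2_idx=3, offset=31
L1[5] = 0
L2[0][3] = 55
paddr = 55 * 32 + 31 = 1791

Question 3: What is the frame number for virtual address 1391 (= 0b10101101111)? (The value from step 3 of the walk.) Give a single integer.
vaddr = 1391: l1_idx=5, l2_idx=3
L1[5] = 0; L2[0][3] = 55

Answer: 55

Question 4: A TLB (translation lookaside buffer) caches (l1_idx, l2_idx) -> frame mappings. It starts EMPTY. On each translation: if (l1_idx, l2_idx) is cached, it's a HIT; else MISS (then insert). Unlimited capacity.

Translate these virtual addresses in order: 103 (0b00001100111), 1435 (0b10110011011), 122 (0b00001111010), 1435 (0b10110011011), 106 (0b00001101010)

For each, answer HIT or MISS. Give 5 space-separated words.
vaddr=103: (0,3) not in TLB -> MISS, insert
vaddr=1435: (5,4) not in TLB -> MISS, insert
vaddr=122: (0,3) in TLB -> HIT
vaddr=1435: (5,4) in TLB -> HIT
vaddr=106: (0,3) in TLB -> HIT

Answer: MISS MISS HIT HIT HIT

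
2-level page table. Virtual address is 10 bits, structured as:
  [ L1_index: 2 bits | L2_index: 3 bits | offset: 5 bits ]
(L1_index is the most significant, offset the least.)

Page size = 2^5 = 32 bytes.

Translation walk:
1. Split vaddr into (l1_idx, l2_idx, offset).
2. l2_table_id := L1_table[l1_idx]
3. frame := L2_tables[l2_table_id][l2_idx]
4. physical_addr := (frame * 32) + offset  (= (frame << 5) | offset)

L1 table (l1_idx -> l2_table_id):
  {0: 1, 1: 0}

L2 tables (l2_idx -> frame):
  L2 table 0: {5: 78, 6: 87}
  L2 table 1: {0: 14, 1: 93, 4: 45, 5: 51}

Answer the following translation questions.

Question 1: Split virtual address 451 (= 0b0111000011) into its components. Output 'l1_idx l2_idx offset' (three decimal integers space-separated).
Answer: 1 6 3

Derivation:
vaddr = 451 = 0b0111000011
  top 2 bits -> l1_idx = 1
  next 3 bits -> l2_idx = 6
  bottom 5 bits -> offset = 3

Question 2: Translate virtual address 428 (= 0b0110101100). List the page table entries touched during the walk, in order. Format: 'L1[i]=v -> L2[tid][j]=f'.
vaddr = 428 = 0b0110101100
Split: l1_idx=1, l2_idx=5, offset=12

Answer: L1[1]=0 -> L2[0][5]=78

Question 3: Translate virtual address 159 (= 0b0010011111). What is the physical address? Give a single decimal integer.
vaddr = 159 = 0b0010011111
Split: l1_idx=0, l2_idx=4, offset=31
L1[0] = 1
L2[1][4] = 45
paddr = 45 * 32 + 31 = 1471

Answer: 1471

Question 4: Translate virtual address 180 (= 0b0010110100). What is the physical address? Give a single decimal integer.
Answer: 1652

Derivation:
vaddr = 180 = 0b0010110100
Split: l1_idx=0, l2_idx=5, offset=20
L1[0] = 1
L2[1][5] = 51
paddr = 51 * 32 + 20 = 1652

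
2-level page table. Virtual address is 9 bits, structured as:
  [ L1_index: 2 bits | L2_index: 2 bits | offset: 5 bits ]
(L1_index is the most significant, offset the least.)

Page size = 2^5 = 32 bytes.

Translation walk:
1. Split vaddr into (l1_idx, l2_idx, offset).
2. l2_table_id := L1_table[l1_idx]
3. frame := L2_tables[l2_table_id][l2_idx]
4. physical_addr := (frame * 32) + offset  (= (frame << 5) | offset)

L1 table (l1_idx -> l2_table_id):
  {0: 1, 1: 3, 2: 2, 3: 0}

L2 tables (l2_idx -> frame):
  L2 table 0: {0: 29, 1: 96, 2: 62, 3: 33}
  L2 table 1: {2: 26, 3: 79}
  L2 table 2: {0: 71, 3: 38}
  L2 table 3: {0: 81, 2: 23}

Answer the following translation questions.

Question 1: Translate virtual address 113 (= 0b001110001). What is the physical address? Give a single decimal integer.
vaddr = 113 = 0b001110001
Split: l1_idx=0, l2_idx=3, offset=17
L1[0] = 1
L2[1][3] = 79
paddr = 79 * 32 + 17 = 2545

Answer: 2545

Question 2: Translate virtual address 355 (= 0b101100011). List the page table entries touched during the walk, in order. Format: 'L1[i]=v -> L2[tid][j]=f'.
vaddr = 355 = 0b101100011
Split: l1_idx=2, l2_idx=3, offset=3

Answer: L1[2]=2 -> L2[2][3]=38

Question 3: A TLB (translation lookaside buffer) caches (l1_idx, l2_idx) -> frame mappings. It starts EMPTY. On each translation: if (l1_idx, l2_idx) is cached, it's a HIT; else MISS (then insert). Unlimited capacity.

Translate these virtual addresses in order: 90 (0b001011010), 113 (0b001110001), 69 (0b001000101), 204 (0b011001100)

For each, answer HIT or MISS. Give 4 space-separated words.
Answer: MISS MISS HIT MISS

Derivation:
vaddr=90: (0,2) not in TLB -> MISS, insert
vaddr=113: (0,3) not in TLB -> MISS, insert
vaddr=69: (0,2) in TLB -> HIT
vaddr=204: (1,2) not in TLB -> MISS, insert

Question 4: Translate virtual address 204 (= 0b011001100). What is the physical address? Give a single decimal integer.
vaddr = 204 = 0b011001100
Split: l1_idx=1, l2_idx=2, offset=12
L1[1] = 3
L2[3][2] = 23
paddr = 23 * 32 + 12 = 748

Answer: 748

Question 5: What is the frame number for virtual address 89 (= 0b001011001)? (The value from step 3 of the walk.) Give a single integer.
Answer: 26

Derivation:
vaddr = 89: l1_idx=0, l2_idx=2
L1[0] = 1; L2[1][2] = 26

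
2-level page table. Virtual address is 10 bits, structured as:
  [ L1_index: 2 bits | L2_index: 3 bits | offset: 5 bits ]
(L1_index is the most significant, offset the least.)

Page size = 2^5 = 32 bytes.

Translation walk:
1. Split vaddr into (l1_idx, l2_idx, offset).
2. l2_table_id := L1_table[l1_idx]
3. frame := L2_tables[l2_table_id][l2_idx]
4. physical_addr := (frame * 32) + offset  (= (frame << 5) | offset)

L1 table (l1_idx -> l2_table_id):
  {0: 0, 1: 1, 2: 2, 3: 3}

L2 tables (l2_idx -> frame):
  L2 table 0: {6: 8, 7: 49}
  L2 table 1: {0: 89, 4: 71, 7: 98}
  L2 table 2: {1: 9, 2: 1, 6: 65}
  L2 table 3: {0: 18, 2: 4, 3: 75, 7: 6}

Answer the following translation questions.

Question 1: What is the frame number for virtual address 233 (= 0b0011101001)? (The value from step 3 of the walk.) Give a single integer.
vaddr = 233: l1_idx=0, l2_idx=7
L1[0] = 0; L2[0][7] = 49

Answer: 49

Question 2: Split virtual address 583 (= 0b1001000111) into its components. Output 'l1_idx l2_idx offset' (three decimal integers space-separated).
vaddr = 583 = 0b1001000111
  top 2 bits -> l1_idx = 2
  next 3 bits -> l2_idx = 2
  bottom 5 bits -> offset = 7

Answer: 2 2 7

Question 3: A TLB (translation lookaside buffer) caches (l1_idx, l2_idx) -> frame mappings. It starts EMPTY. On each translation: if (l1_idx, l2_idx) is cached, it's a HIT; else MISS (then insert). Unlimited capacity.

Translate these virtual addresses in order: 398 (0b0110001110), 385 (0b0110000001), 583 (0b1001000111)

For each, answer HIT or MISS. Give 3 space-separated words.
Answer: MISS HIT MISS

Derivation:
vaddr=398: (1,4) not in TLB -> MISS, insert
vaddr=385: (1,4) in TLB -> HIT
vaddr=583: (2,2) not in TLB -> MISS, insert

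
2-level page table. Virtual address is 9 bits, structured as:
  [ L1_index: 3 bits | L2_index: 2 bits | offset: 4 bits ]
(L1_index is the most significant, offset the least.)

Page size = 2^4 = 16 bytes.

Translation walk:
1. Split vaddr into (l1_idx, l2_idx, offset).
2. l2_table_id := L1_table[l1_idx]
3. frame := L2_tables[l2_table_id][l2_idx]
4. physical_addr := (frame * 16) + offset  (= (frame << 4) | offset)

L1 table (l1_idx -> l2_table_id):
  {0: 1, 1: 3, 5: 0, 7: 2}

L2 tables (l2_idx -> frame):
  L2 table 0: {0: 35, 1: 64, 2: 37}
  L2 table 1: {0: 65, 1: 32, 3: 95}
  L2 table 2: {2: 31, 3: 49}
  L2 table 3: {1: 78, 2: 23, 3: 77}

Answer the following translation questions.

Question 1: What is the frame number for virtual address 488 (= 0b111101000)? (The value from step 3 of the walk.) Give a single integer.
vaddr = 488: l1_idx=7, l2_idx=2
L1[7] = 2; L2[2][2] = 31

Answer: 31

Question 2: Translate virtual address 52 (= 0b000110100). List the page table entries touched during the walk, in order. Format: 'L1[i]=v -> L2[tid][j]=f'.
vaddr = 52 = 0b000110100
Split: l1_idx=0, l2_idx=3, offset=4

Answer: L1[0]=1 -> L2[1][3]=95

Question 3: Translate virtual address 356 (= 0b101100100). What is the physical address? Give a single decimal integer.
vaddr = 356 = 0b101100100
Split: l1_idx=5, l2_idx=2, offset=4
L1[5] = 0
L2[0][2] = 37
paddr = 37 * 16 + 4 = 596

Answer: 596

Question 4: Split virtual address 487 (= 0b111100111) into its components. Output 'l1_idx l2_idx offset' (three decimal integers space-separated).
Answer: 7 2 7

Derivation:
vaddr = 487 = 0b111100111
  top 3 bits -> l1_idx = 7
  next 2 bits -> l2_idx = 2
  bottom 4 bits -> offset = 7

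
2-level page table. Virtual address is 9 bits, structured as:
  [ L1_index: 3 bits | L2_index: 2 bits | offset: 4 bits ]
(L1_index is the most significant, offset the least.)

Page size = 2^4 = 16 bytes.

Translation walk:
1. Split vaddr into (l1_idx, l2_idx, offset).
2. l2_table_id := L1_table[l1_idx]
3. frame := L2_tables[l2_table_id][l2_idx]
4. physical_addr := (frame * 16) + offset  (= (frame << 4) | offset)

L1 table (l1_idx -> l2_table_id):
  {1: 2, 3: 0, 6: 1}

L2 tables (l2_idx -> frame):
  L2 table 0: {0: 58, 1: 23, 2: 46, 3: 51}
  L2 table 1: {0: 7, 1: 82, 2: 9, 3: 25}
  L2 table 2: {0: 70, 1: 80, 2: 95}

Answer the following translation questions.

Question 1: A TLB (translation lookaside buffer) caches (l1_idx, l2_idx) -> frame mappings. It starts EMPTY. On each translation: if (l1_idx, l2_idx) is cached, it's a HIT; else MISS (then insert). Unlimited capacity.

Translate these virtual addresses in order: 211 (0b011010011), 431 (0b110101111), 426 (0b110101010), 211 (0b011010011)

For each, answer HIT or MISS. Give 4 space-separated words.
vaddr=211: (3,1) not in TLB -> MISS, insert
vaddr=431: (6,2) not in TLB -> MISS, insert
vaddr=426: (6,2) in TLB -> HIT
vaddr=211: (3,1) in TLB -> HIT

Answer: MISS MISS HIT HIT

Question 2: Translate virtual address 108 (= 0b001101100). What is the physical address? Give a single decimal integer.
vaddr = 108 = 0b001101100
Split: l1_idx=1, l2_idx=2, offset=12
L1[1] = 2
L2[2][2] = 95
paddr = 95 * 16 + 12 = 1532

Answer: 1532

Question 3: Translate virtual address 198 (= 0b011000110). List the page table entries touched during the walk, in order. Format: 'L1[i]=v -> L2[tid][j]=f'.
Answer: L1[3]=0 -> L2[0][0]=58

Derivation:
vaddr = 198 = 0b011000110
Split: l1_idx=3, l2_idx=0, offset=6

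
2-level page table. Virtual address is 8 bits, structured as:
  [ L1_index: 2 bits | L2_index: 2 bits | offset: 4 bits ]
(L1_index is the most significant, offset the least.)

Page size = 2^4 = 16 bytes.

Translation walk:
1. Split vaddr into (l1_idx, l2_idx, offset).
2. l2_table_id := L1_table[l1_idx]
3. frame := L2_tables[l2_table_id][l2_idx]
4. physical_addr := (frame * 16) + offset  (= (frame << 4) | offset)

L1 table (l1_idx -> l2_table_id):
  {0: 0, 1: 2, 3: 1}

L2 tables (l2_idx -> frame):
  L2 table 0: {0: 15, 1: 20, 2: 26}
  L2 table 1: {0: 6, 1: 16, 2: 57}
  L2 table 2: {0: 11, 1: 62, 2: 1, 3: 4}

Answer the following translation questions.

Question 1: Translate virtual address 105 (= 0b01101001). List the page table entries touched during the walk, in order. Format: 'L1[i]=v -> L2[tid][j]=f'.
Answer: L1[1]=2 -> L2[2][2]=1

Derivation:
vaddr = 105 = 0b01101001
Split: l1_idx=1, l2_idx=2, offset=9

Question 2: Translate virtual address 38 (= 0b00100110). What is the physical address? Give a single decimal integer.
vaddr = 38 = 0b00100110
Split: l1_idx=0, l2_idx=2, offset=6
L1[0] = 0
L2[0][2] = 26
paddr = 26 * 16 + 6 = 422

Answer: 422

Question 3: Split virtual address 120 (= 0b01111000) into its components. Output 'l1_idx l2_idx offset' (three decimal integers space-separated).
vaddr = 120 = 0b01111000
  top 2 bits -> l1_idx = 1
  next 2 bits -> l2_idx = 3
  bottom 4 bits -> offset = 8

Answer: 1 3 8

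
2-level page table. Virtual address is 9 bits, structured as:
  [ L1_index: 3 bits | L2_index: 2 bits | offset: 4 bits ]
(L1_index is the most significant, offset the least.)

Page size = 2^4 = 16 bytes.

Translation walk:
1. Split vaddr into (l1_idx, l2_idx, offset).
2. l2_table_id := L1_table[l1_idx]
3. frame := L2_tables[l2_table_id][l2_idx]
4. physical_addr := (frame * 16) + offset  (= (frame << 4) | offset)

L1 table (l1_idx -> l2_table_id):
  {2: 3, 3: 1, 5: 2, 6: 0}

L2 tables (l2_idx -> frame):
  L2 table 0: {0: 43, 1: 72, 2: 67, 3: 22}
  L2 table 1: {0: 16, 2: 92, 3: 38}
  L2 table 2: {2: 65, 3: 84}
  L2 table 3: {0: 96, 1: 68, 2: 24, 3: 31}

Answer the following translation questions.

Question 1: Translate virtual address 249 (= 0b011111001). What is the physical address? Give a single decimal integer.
vaddr = 249 = 0b011111001
Split: l1_idx=3, l2_idx=3, offset=9
L1[3] = 1
L2[1][3] = 38
paddr = 38 * 16 + 9 = 617

Answer: 617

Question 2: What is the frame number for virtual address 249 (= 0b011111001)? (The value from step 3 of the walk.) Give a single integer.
vaddr = 249: l1_idx=3, l2_idx=3
L1[3] = 1; L2[1][3] = 38

Answer: 38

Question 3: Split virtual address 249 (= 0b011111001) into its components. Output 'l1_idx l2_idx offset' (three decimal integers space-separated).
Answer: 3 3 9

Derivation:
vaddr = 249 = 0b011111001
  top 3 bits -> l1_idx = 3
  next 2 bits -> l2_idx = 3
  bottom 4 bits -> offset = 9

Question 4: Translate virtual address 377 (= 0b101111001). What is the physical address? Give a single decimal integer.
Answer: 1353

Derivation:
vaddr = 377 = 0b101111001
Split: l1_idx=5, l2_idx=3, offset=9
L1[5] = 2
L2[2][3] = 84
paddr = 84 * 16 + 9 = 1353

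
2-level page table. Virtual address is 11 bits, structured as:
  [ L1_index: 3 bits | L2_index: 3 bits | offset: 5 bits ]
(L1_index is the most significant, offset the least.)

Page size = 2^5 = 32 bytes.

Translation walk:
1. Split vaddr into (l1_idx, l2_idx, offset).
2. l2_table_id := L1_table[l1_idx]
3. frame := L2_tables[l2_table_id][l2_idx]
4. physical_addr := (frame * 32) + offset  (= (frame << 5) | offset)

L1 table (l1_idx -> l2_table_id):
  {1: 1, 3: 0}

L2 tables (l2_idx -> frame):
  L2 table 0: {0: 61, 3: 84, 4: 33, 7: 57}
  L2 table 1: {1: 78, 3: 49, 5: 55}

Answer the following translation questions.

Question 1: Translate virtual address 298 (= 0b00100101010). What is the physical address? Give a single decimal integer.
Answer: 2506

Derivation:
vaddr = 298 = 0b00100101010
Split: l1_idx=1, l2_idx=1, offset=10
L1[1] = 1
L2[1][1] = 78
paddr = 78 * 32 + 10 = 2506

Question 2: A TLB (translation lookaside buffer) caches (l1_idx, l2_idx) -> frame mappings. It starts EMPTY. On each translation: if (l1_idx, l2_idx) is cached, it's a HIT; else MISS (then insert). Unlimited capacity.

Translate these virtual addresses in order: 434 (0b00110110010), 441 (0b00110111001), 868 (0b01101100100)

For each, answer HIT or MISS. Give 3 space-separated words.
vaddr=434: (1,5) not in TLB -> MISS, insert
vaddr=441: (1,5) in TLB -> HIT
vaddr=868: (3,3) not in TLB -> MISS, insert

Answer: MISS HIT MISS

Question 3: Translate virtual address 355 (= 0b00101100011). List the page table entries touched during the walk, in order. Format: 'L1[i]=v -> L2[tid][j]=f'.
Answer: L1[1]=1 -> L2[1][3]=49

Derivation:
vaddr = 355 = 0b00101100011
Split: l1_idx=1, l2_idx=3, offset=3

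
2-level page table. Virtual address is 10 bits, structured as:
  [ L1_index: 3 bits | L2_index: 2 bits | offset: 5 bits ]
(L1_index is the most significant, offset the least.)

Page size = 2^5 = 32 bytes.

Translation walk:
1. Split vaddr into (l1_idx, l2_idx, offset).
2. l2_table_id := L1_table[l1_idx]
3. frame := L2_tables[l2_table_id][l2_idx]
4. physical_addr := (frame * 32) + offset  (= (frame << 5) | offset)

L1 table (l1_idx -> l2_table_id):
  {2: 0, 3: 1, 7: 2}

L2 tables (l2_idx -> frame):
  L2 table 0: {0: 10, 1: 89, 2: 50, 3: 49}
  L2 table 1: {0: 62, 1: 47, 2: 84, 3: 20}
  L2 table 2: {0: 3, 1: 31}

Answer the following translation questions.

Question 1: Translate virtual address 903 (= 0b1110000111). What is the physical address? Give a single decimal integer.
Answer: 103

Derivation:
vaddr = 903 = 0b1110000111
Split: l1_idx=7, l2_idx=0, offset=7
L1[7] = 2
L2[2][0] = 3
paddr = 3 * 32 + 7 = 103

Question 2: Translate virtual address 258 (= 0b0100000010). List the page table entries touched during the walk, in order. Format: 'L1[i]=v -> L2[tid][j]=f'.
vaddr = 258 = 0b0100000010
Split: l1_idx=2, l2_idx=0, offset=2

Answer: L1[2]=0 -> L2[0][0]=10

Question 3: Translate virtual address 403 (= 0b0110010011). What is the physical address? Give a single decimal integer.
vaddr = 403 = 0b0110010011
Split: l1_idx=3, l2_idx=0, offset=19
L1[3] = 1
L2[1][0] = 62
paddr = 62 * 32 + 19 = 2003

Answer: 2003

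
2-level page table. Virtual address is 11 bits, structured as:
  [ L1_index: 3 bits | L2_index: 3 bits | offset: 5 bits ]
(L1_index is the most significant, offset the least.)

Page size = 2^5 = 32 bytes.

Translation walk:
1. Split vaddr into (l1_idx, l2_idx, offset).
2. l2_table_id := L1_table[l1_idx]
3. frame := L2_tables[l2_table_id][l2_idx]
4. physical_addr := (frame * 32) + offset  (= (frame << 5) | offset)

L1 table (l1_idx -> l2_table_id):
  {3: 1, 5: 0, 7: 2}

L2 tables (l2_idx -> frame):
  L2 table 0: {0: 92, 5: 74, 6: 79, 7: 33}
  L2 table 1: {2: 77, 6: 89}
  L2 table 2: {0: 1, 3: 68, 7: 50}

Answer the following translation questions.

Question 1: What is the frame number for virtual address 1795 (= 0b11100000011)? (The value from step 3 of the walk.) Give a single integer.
vaddr = 1795: l1_idx=7, l2_idx=0
L1[7] = 2; L2[2][0] = 1

Answer: 1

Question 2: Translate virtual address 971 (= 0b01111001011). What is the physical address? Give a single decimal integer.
Answer: 2859

Derivation:
vaddr = 971 = 0b01111001011
Split: l1_idx=3, l2_idx=6, offset=11
L1[3] = 1
L2[1][6] = 89
paddr = 89 * 32 + 11 = 2859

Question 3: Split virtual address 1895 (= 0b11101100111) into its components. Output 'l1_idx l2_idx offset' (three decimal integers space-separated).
Answer: 7 3 7

Derivation:
vaddr = 1895 = 0b11101100111
  top 3 bits -> l1_idx = 7
  next 3 bits -> l2_idx = 3
  bottom 5 bits -> offset = 7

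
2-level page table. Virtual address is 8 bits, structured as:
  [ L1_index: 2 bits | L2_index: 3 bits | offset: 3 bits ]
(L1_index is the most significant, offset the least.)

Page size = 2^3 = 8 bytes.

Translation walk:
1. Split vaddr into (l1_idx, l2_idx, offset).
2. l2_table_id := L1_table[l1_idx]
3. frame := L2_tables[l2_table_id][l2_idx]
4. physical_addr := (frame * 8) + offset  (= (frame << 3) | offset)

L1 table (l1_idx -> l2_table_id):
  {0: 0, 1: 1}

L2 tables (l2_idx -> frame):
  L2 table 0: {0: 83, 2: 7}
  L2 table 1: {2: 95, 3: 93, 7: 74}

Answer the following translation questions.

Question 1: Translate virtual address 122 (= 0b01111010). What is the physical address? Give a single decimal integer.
Answer: 594

Derivation:
vaddr = 122 = 0b01111010
Split: l1_idx=1, l2_idx=7, offset=2
L1[1] = 1
L2[1][7] = 74
paddr = 74 * 8 + 2 = 594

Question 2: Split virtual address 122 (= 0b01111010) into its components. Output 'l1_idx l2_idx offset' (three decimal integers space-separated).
Answer: 1 7 2

Derivation:
vaddr = 122 = 0b01111010
  top 2 bits -> l1_idx = 1
  next 3 bits -> l2_idx = 7
  bottom 3 bits -> offset = 2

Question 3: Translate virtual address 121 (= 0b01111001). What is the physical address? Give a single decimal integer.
vaddr = 121 = 0b01111001
Split: l1_idx=1, l2_idx=7, offset=1
L1[1] = 1
L2[1][7] = 74
paddr = 74 * 8 + 1 = 593

Answer: 593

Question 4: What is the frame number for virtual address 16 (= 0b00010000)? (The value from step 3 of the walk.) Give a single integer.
Answer: 7

Derivation:
vaddr = 16: l1_idx=0, l2_idx=2
L1[0] = 0; L2[0][2] = 7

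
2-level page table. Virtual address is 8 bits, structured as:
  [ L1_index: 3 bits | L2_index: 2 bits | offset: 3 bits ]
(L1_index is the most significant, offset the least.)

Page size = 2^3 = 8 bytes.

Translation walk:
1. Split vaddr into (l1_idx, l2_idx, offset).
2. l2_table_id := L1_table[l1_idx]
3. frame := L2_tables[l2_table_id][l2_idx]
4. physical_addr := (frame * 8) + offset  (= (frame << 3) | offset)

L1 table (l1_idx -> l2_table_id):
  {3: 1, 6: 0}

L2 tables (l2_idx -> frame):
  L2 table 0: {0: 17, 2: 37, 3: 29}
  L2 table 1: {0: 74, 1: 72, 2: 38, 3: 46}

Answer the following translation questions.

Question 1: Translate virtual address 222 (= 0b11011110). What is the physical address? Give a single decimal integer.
vaddr = 222 = 0b11011110
Split: l1_idx=6, l2_idx=3, offset=6
L1[6] = 0
L2[0][3] = 29
paddr = 29 * 8 + 6 = 238

Answer: 238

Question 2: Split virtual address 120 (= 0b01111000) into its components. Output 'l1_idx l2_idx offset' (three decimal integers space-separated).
Answer: 3 3 0

Derivation:
vaddr = 120 = 0b01111000
  top 3 bits -> l1_idx = 3
  next 2 bits -> l2_idx = 3
  bottom 3 bits -> offset = 0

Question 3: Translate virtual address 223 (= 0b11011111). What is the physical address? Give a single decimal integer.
Answer: 239

Derivation:
vaddr = 223 = 0b11011111
Split: l1_idx=6, l2_idx=3, offset=7
L1[6] = 0
L2[0][3] = 29
paddr = 29 * 8 + 7 = 239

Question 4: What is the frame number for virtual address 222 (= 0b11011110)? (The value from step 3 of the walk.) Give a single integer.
vaddr = 222: l1_idx=6, l2_idx=3
L1[6] = 0; L2[0][3] = 29

Answer: 29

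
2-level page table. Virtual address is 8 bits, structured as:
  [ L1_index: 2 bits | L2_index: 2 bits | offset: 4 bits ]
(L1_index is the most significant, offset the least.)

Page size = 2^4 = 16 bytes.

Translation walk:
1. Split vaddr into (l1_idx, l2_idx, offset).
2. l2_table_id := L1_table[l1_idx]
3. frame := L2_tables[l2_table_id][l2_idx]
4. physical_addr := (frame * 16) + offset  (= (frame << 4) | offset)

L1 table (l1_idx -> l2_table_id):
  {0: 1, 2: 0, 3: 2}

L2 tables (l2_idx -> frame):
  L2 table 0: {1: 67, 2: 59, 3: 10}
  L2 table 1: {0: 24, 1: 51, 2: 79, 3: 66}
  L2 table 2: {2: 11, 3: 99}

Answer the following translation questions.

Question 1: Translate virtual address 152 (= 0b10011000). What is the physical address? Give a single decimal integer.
Answer: 1080

Derivation:
vaddr = 152 = 0b10011000
Split: l1_idx=2, l2_idx=1, offset=8
L1[2] = 0
L2[0][1] = 67
paddr = 67 * 16 + 8 = 1080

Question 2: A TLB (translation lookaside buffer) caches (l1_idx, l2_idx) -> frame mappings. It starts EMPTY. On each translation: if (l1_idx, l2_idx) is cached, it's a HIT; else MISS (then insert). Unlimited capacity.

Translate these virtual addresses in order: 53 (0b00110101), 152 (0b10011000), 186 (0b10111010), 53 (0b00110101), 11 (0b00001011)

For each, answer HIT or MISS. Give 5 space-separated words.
vaddr=53: (0,3) not in TLB -> MISS, insert
vaddr=152: (2,1) not in TLB -> MISS, insert
vaddr=186: (2,3) not in TLB -> MISS, insert
vaddr=53: (0,3) in TLB -> HIT
vaddr=11: (0,0) not in TLB -> MISS, insert

Answer: MISS MISS MISS HIT MISS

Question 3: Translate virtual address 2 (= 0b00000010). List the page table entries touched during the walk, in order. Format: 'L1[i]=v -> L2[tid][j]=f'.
vaddr = 2 = 0b00000010
Split: l1_idx=0, l2_idx=0, offset=2

Answer: L1[0]=1 -> L2[1][0]=24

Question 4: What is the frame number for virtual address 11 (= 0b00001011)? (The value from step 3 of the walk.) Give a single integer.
Answer: 24

Derivation:
vaddr = 11: l1_idx=0, l2_idx=0
L1[0] = 1; L2[1][0] = 24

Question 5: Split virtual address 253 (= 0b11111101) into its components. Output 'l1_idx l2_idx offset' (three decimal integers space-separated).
Answer: 3 3 13

Derivation:
vaddr = 253 = 0b11111101
  top 2 bits -> l1_idx = 3
  next 2 bits -> l2_idx = 3
  bottom 4 bits -> offset = 13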